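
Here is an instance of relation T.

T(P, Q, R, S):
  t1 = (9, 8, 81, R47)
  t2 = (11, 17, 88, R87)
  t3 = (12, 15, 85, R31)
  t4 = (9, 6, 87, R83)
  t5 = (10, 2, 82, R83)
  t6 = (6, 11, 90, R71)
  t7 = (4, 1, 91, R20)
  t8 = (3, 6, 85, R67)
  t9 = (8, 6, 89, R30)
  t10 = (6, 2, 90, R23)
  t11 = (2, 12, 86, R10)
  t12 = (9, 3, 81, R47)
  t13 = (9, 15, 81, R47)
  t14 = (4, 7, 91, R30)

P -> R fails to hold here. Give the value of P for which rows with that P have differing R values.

P=9: rows 1, 4, 12, 13 → R takes values {81, 87} — violation
P=11: row 2 → R = 88 ✓
P=12: row 3 → R = 85 ✓
P=10: row 5 → R = 82 ✓
P=6: rows 6, 10 → R = 90, 90 ✓
P=4: rows 7, 14 → R = 91, 91 ✓
P=3: row 8 → R = 85 ✓
P=8: row 9 → R = 89 ✓
P=2: row 11 → R = 86 ✓
The only P value with inconsistent R is P=9.

9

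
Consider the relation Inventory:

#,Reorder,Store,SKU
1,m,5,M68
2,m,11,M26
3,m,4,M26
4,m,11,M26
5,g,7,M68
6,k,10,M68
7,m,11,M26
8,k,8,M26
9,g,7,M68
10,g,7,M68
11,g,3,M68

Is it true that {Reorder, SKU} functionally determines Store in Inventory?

No

(Reorder=m, SKU=M68): row 1 → Store = 5 ✓
(Reorder=m, SKU=M26): rows 2, 3, 4, 7 → Store takes values {11, 4} — violation
(Reorder=g, SKU=M68): rows 5, 9, 10, 11 → Store takes values {7, 3} — violation
(Reorder=k, SKU=M68): row 6 → Store = 10 ✓
(Reorder=k, SKU=M26): row 8 → Store = 8 ✓
Two rows agree on {Reorder, SKU} but differ on Store, so {Reorder, SKU} -> Store does not hold.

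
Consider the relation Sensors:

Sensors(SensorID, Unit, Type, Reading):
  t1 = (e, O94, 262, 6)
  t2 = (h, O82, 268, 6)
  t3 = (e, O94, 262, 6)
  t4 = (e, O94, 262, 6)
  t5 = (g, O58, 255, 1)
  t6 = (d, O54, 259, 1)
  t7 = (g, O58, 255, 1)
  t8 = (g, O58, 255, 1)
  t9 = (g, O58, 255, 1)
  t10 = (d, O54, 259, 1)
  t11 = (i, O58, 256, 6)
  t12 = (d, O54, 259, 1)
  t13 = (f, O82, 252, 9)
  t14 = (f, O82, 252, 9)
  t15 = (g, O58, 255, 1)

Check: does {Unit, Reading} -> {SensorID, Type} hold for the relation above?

Yes

(Unit=O94, Reading=6): rows 1, 3, 4 → {SensorID,Type} = (e, 262), (e, 262), (e, 262) ✓
(Unit=O82, Reading=6): row 2 → {SensorID,Type} = (h, 268) ✓
(Unit=O58, Reading=1): rows 5, 7, 8, 9, 15 → {SensorID,Type} = (g, 255), (g, 255), (g, 255), (g, 255), (g, 255) ✓
(Unit=O54, Reading=1): rows 6, 10, 12 → {SensorID,Type} = (d, 259), (d, 259), (d, 259) ✓
(Unit=O58, Reading=6): row 11 → {SensorID,Type} = (i, 256) ✓
(Unit=O82, Reading=9): rows 13, 14 → {SensorID,Type} = (f, 252), (f, 252) ✓
Every {Unit, Reading} value is associated with a single {SensorID, Type} value, so {Unit, Reading} -> {SensorID, Type} holds.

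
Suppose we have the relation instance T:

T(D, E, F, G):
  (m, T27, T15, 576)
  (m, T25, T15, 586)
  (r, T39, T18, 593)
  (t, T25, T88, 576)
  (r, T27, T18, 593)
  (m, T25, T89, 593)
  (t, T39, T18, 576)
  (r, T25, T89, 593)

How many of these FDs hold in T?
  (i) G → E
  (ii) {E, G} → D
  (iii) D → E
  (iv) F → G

0

(i) G → E: G=576: 3 rows → E takes values {T27, T25, T39} — violation; G=593: 4 rows → E takes values {T39, T27, T25} — violation — fails.
(ii) {E, G} → D: (E=T25, G=593): 2 rows → D takes values {m, r} — violation — fails.
(iii) D → E: D=m: 3 rows → E takes values {T27, T25} — violation; D=r: 3 rows → E takes values {T39, T27, T25} — violation; D=t: 2 rows → E takes values {T25, T39} — violation — fails.
(iv) F → G: F=T15: 2 rows → G takes values {576, 586} — violation; F=T18: 3 rows → G takes values {593, 576} — violation — fails.
None of the 4 dependencies hold.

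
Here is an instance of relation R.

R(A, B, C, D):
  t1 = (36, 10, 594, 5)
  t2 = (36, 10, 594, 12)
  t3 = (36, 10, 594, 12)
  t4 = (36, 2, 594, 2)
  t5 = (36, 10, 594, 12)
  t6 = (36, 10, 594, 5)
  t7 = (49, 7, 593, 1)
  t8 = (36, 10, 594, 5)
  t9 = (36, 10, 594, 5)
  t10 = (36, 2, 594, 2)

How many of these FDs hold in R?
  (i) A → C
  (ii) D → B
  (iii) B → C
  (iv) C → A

(i) A → C: every LHS value maps to a single RHS value — holds.
(ii) D → B: every LHS value maps to a single RHS value — holds.
(iii) B → C: every LHS value maps to a single RHS value — holds.
(iv) C → A: every LHS value maps to a single RHS value — holds.
4 of the 4 dependencies hold.

4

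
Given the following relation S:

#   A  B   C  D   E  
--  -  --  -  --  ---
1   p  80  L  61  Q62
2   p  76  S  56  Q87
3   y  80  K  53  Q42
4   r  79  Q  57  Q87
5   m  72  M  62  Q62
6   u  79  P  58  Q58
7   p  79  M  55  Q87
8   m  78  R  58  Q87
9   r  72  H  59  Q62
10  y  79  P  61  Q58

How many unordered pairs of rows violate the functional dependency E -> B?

E=Q62: violating pairs (1,5), (1,9) — 2 pairs.
E=Q87: violating pairs (2,4), (2,7), (2,8), (4,8), (7,8) — 5 pairs.
E=Q58: all 2 rows agree on B — 0 pairs.

7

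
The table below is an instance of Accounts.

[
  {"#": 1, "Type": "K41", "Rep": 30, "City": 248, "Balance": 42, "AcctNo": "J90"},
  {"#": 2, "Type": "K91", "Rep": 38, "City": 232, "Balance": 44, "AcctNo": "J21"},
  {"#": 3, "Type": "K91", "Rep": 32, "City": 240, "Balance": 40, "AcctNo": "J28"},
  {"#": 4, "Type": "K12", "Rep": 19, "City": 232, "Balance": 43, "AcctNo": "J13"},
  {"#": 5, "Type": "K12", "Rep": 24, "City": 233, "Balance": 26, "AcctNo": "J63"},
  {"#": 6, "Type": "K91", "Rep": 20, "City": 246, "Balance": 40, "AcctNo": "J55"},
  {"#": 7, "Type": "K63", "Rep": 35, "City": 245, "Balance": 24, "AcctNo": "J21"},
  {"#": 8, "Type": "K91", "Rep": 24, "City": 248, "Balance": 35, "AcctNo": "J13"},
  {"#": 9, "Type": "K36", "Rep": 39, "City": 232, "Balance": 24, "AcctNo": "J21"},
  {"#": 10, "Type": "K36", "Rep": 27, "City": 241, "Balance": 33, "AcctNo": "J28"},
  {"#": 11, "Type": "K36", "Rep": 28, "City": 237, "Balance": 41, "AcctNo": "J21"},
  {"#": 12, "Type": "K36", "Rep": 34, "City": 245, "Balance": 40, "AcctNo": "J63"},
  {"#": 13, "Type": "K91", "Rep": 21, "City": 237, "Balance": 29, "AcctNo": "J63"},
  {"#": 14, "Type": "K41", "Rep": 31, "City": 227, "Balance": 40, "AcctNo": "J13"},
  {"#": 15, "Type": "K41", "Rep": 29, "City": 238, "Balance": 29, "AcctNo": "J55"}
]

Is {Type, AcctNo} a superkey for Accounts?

No

Rows 9 and 11 have the same {Type, AcctNo} value (Type=K36, AcctNo=J21) but are distinct tuples, so {Type, AcctNo} does not determine every attribute — not a superkey.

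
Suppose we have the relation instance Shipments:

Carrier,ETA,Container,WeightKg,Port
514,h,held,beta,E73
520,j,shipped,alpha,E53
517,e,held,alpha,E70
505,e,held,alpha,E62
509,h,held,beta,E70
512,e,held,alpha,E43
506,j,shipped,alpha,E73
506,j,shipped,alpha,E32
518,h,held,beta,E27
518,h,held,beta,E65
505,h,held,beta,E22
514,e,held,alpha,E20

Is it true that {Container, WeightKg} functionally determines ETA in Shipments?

(Container=held, WeightKg=beta): 5 rows → ETA = h, h, h, h, h ✓
(Container=shipped, WeightKg=alpha): 3 rows → ETA = j, j, j ✓
(Container=held, WeightKg=alpha): 4 rows → ETA = e, e, e, e ✓
Every {Container, WeightKg} value is associated with a single ETA value, so {Container, WeightKg} → ETA holds.

Yes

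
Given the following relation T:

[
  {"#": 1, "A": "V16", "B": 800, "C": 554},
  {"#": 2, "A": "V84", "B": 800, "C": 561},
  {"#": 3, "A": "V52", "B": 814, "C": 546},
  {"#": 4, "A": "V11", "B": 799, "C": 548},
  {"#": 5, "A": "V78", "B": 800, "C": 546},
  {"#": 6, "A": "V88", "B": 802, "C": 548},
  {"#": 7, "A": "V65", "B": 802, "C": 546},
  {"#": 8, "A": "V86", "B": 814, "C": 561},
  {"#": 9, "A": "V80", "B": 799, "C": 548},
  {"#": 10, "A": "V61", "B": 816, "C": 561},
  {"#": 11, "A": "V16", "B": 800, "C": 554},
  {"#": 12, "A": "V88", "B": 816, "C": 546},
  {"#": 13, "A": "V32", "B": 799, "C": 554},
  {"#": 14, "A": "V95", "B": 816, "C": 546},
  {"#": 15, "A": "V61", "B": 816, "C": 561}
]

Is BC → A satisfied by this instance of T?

No

(B=800, C=554): rows 1, 11 → A = V16, V16 ✓
(B=800, C=561): row 2 → A = V84 ✓
(B=814, C=546): row 3 → A = V52 ✓
(B=799, C=548): rows 4, 9 → A takes values {V11, V80} — violation
(B=800, C=546): row 5 → A = V78 ✓
(B=802, C=548): row 6 → A = V88 ✓
(B=802, C=546): row 7 → A = V65 ✓
(B=814, C=561): row 8 → A = V86 ✓
(B=816, C=561): rows 10, 15 → A = V61, V61 ✓
(B=816, C=546): rows 12, 14 → A takes values {V88, V95} — violation
(B=799, C=554): row 13 → A = V32 ✓
Two rows agree on BC but differ on A, so BC → A does not hold.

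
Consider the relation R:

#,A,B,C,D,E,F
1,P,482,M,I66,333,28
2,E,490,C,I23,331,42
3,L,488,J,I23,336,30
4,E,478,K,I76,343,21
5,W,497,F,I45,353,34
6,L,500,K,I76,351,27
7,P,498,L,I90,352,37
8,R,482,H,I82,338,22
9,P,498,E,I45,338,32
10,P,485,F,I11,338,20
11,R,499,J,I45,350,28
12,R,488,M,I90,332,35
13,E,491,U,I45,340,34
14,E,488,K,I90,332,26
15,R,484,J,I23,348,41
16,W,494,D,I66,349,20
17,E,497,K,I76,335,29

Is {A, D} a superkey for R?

No

Rows 4 and 17 have the same {A, D} value (A=E, D=I76) but are distinct tuples, so {A, D} does not determine every attribute — not a superkey.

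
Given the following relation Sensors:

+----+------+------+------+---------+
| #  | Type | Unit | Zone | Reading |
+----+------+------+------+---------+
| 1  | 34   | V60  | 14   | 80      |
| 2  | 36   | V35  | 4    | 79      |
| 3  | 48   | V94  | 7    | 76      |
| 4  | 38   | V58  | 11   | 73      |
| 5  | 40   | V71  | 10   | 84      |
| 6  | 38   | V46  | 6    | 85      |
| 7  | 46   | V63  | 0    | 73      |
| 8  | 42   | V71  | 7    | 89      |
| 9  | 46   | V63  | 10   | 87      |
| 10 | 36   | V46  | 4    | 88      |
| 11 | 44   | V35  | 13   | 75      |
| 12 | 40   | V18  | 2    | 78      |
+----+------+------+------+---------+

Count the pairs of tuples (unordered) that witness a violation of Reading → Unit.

Reading=73: violating pairs (4,7) — 1 pair.

1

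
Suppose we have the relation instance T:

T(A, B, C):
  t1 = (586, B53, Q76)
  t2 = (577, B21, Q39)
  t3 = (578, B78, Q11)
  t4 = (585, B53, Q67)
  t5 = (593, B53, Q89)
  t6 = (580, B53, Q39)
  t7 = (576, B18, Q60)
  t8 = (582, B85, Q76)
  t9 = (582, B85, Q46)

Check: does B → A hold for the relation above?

No

B=B53: rows 1, 4, 5, 6 → A takes values {586, 585, 593, 580} — violation
B=B21: row 2 → A = 577 ✓
B=B78: row 3 → A = 578 ✓
B=B18: row 7 → A = 576 ✓
B=B85: rows 8, 9 → A = 582, 582 ✓
Two rows agree on B but differ on A, so B → A does not hold.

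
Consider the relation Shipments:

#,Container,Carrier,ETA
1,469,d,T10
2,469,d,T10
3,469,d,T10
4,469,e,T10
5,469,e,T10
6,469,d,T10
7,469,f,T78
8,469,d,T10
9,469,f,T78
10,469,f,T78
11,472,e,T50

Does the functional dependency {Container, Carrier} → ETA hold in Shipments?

Yes

(Container=469, Carrier=d): rows 1, 2, 3, 6, 8 → ETA = T10, T10, T10, T10, T10 ✓
(Container=469, Carrier=e): rows 4, 5 → ETA = T10, T10 ✓
(Container=469, Carrier=f): rows 7, 9, 10 → ETA = T78, T78, T78 ✓
(Container=472, Carrier=e): row 11 → ETA = T50 ✓
Every {Container, Carrier} value is associated with a single ETA value, so {Container, Carrier} → ETA holds.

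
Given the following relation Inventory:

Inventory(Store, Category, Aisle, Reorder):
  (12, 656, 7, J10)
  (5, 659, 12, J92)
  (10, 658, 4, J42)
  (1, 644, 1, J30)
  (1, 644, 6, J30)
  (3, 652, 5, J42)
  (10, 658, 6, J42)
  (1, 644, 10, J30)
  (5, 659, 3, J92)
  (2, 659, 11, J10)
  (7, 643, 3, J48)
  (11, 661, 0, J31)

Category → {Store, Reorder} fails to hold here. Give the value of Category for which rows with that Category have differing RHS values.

659

Category=656: 1 row → {Store,Reorder} = (12, J10) ✓
Category=659: 3 rows → {Store,Reorder} takes values {(5, J92), (2, J10)} — violation
Category=658: 2 rows → {Store,Reorder} = (10, J42), (10, J42) ✓
Category=644: 3 rows → {Store,Reorder} = (1, J30), (1, J30), (1, J30) ✓
Category=652: 1 row → {Store,Reorder} = (3, J42) ✓
Category=643: 1 row → {Store,Reorder} = (7, J48) ✓
Category=661: 1 row → {Store,Reorder} = (11, J31) ✓
The only Category value with inconsistent RHS is Category=659.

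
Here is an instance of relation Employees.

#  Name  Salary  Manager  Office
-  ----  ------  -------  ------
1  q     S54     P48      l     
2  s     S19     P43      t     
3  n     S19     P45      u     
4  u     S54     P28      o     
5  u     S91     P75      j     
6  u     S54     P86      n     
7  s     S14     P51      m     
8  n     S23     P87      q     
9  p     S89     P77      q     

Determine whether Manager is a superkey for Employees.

Yes

All 9 rows have distinct Manager values, so Manager → (all attributes) holds and Manager is a superkey.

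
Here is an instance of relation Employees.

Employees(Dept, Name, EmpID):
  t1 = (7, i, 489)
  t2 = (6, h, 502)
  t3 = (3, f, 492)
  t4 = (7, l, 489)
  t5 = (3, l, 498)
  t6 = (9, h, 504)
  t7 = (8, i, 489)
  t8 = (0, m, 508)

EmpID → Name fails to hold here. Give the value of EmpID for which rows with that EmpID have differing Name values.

489

EmpID=489: rows 1, 4, 7 → Name takes values {i, l} — violation
EmpID=502: row 2 → Name = h ✓
EmpID=492: row 3 → Name = f ✓
EmpID=498: row 5 → Name = l ✓
EmpID=504: row 6 → Name = h ✓
EmpID=508: row 8 → Name = m ✓
The only EmpID value with inconsistent Name is EmpID=489.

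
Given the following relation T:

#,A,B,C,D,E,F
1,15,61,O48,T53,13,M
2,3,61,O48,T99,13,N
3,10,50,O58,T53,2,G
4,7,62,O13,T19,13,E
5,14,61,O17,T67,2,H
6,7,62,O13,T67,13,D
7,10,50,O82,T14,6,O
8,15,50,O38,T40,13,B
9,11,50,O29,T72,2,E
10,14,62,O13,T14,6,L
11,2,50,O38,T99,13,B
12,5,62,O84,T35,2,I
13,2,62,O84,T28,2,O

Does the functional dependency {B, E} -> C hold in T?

(B=61, E=13): rows 1, 2 → C = O48, O48 ✓
(B=50, E=2): rows 3, 9 → C takes values {O58, O29} — violation
(B=62, E=13): rows 4, 6 → C = O13, O13 ✓
(B=61, E=2): row 5 → C = O17 ✓
(B=50, E=6): row 7 → C = O82 ✓
(B=50, E=13): rows 8, 11 → C = O38, O38 ✓
(B=62, E=6): row 10 → C = O13 ✓
(B=62, E=2): rows 12, 13 → C = O84, O84 ✓
Two rows agree on {B, E} but differ on C, so {B, E} -> C does not hold.

No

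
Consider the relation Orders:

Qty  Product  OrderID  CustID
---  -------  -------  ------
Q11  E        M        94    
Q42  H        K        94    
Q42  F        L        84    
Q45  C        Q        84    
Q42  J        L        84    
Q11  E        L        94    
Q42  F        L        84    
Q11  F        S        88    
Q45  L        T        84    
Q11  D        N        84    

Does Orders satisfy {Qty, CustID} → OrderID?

(Qty=Q11, CustID=94): 2 rows → OrderID takes values {M, L} — violation
(Qty=Q42, CustID=94): 1 row → OrderID = K ✓
(Qty=Q42, CustID=84): 3 rows → OrderID = L, L, L ✓
(Qty=Q45, CustID=84): 2 rows → OrderID takes values {Q, T} — violation
(Qty=Q11, CustID=88): 1 row → OrderID = S ✓
(Qty=Q11, CustID=84): 1 row → OrderID = N ✓
Two rows agree on {Qty, CustID} but differ on OrderID, so {Qty, CustID} → OrderID does not hold.

No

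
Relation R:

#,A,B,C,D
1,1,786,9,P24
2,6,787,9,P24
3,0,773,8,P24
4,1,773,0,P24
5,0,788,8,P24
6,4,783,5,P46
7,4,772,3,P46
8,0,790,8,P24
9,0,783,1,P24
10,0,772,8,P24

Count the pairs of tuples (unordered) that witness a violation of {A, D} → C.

6

(A=1, D=P24): violating pairs (1,4) — 1 pair.
(A=0, D=P24): violating pairs (3,9), (5,9), (8,9), (9,10) — 4 pairs.
(A=4, D=P46): violating pairs (6,7) — 1 pair.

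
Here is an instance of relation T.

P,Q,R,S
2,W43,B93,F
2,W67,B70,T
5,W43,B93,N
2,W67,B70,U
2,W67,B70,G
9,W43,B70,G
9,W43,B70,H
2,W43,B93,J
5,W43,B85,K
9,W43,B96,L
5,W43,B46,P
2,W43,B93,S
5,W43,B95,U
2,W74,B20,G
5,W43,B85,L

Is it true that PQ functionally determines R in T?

(P=2, Q=W43): 3 rows → R = B93, B93, B93 ✓
(P=2, Q=W67): 3 rows → R = B70, B70, B70 ✓
(P=5, Q=W43): 5 rows → R takes values {B93, B85, B46, B95} — violation
(P=9, Q=W43): 3 rows → R takes values {B70, B96} — violation
(P=2, Q=W74): 1 row → R = B20 ✓
Two rows agree on PQ but differ on R, so PQ -> R does not hold.

No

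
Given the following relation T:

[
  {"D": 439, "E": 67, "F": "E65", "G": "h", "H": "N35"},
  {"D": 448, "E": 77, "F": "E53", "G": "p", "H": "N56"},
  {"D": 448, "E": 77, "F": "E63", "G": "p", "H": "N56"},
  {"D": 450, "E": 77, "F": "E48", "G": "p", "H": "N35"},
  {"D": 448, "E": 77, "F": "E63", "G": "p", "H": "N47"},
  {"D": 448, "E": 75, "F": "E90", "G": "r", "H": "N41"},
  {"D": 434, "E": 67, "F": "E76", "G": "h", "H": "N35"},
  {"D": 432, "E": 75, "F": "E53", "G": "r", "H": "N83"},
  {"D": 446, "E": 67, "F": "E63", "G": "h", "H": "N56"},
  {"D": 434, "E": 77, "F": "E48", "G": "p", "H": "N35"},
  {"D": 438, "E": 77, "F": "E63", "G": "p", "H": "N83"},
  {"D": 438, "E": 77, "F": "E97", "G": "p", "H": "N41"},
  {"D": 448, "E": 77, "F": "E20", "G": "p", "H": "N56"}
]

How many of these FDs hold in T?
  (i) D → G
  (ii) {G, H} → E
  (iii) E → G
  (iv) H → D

2

(i) D → G: D=448: 5 rows → G takes values {p, r} — violation; D=434: 2 rows → G takes values {h, p} — violation — fails.
(ii) {G, H} → E: every LHS value maps to a single RHS value — holds.
(iii) E → G: every LHS value maps to a single RHS value — holds.
(iv) H → D: H=N35: 4 rows → D takes values {439, 450, 434} — violation; H=N56: 4 rows → D takes values {448, 446} — violation; H=N41: 2 rows → D takes values {448, 438} — violation; H=N83: 2 rows → D takes values {432, 438} — violation — fails.
2 of the 4 dependencies hold.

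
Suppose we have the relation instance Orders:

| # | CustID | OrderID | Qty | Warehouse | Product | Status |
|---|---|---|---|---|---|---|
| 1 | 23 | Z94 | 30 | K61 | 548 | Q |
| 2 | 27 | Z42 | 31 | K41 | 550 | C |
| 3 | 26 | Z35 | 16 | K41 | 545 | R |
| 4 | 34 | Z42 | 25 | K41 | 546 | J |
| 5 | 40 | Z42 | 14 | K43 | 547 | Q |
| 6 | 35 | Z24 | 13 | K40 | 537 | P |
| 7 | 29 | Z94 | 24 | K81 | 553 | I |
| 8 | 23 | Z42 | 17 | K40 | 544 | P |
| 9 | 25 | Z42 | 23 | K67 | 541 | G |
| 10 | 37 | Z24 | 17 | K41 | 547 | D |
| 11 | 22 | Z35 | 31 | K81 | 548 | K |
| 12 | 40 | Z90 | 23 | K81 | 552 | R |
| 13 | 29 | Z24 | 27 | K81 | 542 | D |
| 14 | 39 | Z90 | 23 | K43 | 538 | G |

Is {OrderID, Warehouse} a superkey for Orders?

Rows 2 and 4 have the same {OrderID, Warehouse} value (OrderID=Z42, Warehouse=K41) but are distinct tuples, so {OrderID, Warehouse} does not determine every attribute — not a superkey.

No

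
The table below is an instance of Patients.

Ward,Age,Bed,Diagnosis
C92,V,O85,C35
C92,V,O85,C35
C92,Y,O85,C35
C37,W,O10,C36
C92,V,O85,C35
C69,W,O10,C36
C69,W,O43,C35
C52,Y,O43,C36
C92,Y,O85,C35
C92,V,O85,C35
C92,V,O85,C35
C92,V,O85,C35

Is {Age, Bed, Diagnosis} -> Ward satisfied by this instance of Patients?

No

(Age=V, Bed=O85, Diagnosis=C35): 6 rows → Ward = C92, C92, C92, C92, C92, C92 ✓
(Age=Y, Bed=O85, Diagnosis=C35): 2 rows → Ward = C92, C92 ✓
(Age=W, Bed=O10, Diagnosis=C36): 2 rows → Ward takes values {C37, C69} — violation
(Age=W, Bed=O43, Diagnosis=C35): 1 row → Ward = C69 ✓
(Age=Y, Bed=O43, Diagnosis=C36): 1 row → Ward = C52 ✓
Two rows agree on {Age, Bed, Diagnosis} but differ on Ward, so {Age, Bed, Diagnosis} -> Ward does not hold.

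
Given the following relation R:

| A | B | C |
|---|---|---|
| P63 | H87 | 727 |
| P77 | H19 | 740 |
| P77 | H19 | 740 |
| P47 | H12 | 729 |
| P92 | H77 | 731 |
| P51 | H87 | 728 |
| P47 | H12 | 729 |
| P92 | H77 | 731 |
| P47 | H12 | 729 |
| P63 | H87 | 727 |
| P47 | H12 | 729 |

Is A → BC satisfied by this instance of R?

Yes

A=P63: 2 rows → {B,C} = (H87, 727), (H87, 727) ✓
A=P77: 2 rows → {B,C} = (H19, 740), (H19, 740) ✓
A=P47: 4 rows → {B,C} = (H12, 729), (H12, 729), (H12, 729), (H12, 729) ✓
A=P92: 2 rows → {B,C} = (H77, 731), (H77, 731) ✓
A=P51: 1 row → {B,C} = (H87, 728) ✓
Every A value is associated with a single BC value, so A → BC holds.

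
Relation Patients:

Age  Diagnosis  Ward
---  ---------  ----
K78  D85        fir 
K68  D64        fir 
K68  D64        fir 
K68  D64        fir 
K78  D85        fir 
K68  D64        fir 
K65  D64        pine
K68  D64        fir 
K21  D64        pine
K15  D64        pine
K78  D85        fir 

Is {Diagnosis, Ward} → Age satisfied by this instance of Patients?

No

(Diagnosis=D85, Ward=fir): 3 rows → Age = K78, K78, K78 ✓
(Diagnosis=D64, Ward=fir): 5 rows → Age = K68, K68, K68, K68, K68 ✓
(Diagnosis=D64, Ward=pine): 3 rows → Age takes values {K65, K21, K15} — violation
Two rows agree on {Diagnosis, Ward} but differ on Age, so {Diagnosis, Ward} → Age does not hold.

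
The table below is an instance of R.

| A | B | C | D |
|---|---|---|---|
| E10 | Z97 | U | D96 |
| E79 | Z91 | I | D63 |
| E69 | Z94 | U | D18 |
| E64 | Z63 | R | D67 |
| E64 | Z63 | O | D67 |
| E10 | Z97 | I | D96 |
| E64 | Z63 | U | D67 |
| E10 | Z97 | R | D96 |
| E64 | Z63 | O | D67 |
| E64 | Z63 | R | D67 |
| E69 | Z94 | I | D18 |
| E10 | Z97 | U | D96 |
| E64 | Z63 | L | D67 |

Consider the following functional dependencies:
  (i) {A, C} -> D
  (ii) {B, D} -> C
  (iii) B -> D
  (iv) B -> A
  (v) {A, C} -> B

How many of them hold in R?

(i) {A, C} -> D: every LHS value maps to a single RHS value — holds.
(ii) {B, D} -> C: (B=Z97, D=D96): 4 rows → C takes values {U, I, R} — violation; (B=Z94, D=D18): 2 rows → C takes values {U, I} — violation; (B=Z63, D=D67): 6 rows → C takes values {R, O, U, L} — violation — fails.
(iii) B -> D: every LHS value maps to a single RHS value — holds.
(iv) B -> A: every LHS value maps to a single RHS value — holds.
(v) {A, C} -> B: every LHS value maps to a single RHS value — holds.
4 of the 5 dependencies hold.

4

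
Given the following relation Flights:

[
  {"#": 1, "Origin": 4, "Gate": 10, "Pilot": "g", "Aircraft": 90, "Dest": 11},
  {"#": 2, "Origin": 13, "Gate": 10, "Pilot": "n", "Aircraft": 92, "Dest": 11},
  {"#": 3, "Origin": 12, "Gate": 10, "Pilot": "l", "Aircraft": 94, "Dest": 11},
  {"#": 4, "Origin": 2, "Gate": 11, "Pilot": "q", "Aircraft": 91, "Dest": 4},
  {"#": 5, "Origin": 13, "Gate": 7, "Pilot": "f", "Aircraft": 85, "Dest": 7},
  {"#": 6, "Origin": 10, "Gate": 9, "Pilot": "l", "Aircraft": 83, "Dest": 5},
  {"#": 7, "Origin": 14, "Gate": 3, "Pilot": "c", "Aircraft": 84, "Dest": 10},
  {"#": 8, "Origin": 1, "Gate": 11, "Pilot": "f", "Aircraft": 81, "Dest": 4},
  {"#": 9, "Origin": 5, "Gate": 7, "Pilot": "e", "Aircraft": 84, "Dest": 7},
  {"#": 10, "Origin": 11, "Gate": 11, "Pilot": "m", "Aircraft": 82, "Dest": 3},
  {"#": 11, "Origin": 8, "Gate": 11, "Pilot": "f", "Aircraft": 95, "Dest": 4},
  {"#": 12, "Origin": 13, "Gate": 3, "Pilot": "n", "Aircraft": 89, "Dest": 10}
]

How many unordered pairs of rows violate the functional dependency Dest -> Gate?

Dest=11: all 3 rows agree on Gate — 0 pairs.
Dest=4: all 3 rows agree on Gate — 0 pairs.
Dest=7: all 2 rows agree on Gate — 0 pairs.
Dest=10: all 2 rows agree on Gate — 0 pairs.

0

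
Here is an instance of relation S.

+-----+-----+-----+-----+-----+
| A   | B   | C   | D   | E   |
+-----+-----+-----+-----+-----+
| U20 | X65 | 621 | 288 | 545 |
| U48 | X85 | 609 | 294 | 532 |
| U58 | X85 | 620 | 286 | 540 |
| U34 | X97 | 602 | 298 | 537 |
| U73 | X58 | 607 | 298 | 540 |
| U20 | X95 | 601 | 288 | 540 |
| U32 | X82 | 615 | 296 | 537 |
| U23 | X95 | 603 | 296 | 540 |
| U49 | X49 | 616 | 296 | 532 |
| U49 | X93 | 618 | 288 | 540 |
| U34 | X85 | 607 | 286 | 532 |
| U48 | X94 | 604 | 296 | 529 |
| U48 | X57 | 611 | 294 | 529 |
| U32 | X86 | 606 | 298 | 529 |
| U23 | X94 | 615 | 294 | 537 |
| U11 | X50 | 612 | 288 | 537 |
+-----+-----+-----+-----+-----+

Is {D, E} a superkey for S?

No

Two distinct rows share (D=288, E=540), so {D, E} does not determine every attribute — not a superkey.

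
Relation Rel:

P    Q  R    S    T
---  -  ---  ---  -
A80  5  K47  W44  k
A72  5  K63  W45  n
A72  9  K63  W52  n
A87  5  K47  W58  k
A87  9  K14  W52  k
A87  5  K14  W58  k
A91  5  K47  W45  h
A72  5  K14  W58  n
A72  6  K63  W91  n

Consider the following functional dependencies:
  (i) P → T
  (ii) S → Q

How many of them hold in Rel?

(i) P → T: every LHS value maps to a single RHS value — holds.
(ii) S → Q: every LHS value maps to a single RHS value — holds.
2 of the 2 dependencies hold.

2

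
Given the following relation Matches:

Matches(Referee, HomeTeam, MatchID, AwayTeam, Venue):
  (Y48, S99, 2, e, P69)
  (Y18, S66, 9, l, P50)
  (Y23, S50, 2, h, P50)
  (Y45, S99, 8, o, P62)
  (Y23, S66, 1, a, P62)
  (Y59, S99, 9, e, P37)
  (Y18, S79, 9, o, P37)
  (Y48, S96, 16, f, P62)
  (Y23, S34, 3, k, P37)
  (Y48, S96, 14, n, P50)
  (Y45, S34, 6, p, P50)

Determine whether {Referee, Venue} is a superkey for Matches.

All 11 rows have distinct {Referee, Venue} values, so {Referee, Venue} → (all attributes) holds and {Referee, Venue} is a superkey.

Yes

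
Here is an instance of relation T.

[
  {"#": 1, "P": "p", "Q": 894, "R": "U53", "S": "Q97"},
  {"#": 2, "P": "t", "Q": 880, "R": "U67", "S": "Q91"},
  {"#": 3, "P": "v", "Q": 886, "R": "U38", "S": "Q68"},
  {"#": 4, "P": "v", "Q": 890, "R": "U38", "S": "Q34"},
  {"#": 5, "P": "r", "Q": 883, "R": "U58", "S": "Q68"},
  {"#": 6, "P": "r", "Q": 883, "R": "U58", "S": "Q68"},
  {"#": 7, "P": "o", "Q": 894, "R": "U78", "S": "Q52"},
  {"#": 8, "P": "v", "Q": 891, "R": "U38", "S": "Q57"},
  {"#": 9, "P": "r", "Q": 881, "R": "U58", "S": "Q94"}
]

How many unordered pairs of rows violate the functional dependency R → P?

R=U38: all 3 rows agree on P — 0 pairs.
R=U58: all 3 rows agree on P — 0 pairs.

0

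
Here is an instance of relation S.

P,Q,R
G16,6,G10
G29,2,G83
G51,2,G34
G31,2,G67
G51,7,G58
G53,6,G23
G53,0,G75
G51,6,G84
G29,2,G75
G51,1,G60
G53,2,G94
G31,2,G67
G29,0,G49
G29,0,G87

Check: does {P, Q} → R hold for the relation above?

No

(P=G16, Q=6): 1 row → R = G10 ✓
(P=G29, Q=2): 2 rows → R takes values {G83, G75} — violation
(P=G51, Q=2): 1 row → R = G34 ✓
(P=G31, Q=2): 2 rows → R = G67, G67 ✓
(P=G51, Q=7): 1 row → R = G58 ✓
(P=G53, Q=6): 1 row → R = G23 ✓
(P=G53, Q=0): 1 row → R = G75 ✓
(P=G51, Q=6): 1 row → R = G84 ✓
(P=G51, Q=1): 1 row → R = G60 ✓
(P=G53, Q=2): 1 row → R = G94 ✓
(P=G29, Q=0): 2 rows → R takes values {G49, G87} — violation
Two rows agree on {P, Q} but differ on R, so {P, Q} → R does not hold.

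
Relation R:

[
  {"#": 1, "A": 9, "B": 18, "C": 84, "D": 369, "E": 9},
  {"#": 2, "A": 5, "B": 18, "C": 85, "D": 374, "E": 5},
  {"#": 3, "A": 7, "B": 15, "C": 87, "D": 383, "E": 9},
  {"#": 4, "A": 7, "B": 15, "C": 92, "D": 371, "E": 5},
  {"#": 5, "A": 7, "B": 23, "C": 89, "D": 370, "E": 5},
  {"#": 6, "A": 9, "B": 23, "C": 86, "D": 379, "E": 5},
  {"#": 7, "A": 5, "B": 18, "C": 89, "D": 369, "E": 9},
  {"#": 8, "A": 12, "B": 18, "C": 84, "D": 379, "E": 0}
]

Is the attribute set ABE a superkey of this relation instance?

Yes

All 8 rows have distinct ABE values, so ABE → (all attributes) holds and ABE is a superkey.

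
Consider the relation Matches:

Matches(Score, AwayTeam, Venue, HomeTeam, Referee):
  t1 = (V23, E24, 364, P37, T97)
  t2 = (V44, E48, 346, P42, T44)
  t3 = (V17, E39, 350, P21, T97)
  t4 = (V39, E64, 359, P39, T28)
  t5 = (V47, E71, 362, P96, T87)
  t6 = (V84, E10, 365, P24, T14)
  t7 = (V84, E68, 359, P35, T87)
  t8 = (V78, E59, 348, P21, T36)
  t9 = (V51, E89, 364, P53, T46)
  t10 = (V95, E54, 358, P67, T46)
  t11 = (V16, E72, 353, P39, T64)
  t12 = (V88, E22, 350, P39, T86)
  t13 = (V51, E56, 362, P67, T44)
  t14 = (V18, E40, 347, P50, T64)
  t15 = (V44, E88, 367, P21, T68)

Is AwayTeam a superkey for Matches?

All 15 rows have distinct AwayTeam values, so AwayTeam → (all attributes) holds and AwayTeam is a superkey.

Yes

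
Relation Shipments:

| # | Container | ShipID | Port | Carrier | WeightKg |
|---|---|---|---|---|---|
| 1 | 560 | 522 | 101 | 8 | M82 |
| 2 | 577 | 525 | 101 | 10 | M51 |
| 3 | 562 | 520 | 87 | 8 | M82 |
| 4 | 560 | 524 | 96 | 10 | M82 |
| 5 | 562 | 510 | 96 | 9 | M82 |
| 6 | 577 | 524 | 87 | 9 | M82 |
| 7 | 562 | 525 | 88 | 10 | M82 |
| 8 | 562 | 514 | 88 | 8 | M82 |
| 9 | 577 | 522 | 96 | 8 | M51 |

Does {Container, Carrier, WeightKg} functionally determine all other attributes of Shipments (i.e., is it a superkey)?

No

Rows 3 and 8 have the same {Container, Carrier, WeightKg} value (Container=562, Carrier=8, WeightKg=M82) but are distinct tuples, so {Container, Carrier, WeightKg} does not determine every attribute — not a superkey.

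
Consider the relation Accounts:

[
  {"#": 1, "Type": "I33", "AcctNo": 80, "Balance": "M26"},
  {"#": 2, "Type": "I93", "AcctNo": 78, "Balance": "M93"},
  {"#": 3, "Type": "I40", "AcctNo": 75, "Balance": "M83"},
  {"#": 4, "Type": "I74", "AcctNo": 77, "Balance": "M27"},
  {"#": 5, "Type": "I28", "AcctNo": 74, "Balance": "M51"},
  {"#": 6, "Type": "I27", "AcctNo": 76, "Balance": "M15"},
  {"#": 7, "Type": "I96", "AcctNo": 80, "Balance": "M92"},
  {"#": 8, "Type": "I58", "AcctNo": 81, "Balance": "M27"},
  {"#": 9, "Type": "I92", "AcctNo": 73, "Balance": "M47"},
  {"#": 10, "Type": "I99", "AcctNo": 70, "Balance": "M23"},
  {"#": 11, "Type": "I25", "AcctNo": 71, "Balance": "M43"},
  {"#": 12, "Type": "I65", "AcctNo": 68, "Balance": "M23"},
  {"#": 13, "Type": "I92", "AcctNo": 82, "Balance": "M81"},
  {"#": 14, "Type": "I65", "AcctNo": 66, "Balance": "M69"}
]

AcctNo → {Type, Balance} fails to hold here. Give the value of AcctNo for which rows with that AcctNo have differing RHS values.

AcctNo=80: rows 1, 7 → {Type,Balance} takes values {(I33, M26), (I96, M92)} — violation
AcctNo=78: row 2 → {Type,Balance} = (I93, M93) ✓
AcctNo=75: row 3 → {Type,Balance} = (I40, M83) ✓
AcctNo=77: row 4 → {Type,Balance} = (I74, M27) ✓
AcctNo=74: row 5 → {Type,Balance} = (I28, M51) ✓
AcctNo=76: row 6 → {Type,Balance} = (I27, M15) ✓
AcctNo=81: row 8 → {Type,Balance} = (I58, M27) ✓
AcctNo=73: row 9 → {Type,Balance} = (I92, M47) ✓
AcctNo=70: row 10 → {Type,Balance} = (I99, M23) ✓
AcctNo=71: row 11 → {Type,Balance} = (I25, M43) ✓
AcctNo=68: row 12 → {Type,Balance} = (I65, M23) ✓
AcctNo=82: row 13 → {Type,Balance} = (I92, M81) ✓
AcctNo=66: row 14 → {Type,Balance} = (I65, M69) ✓
The only AcctNo value with inconsistent RHS is AcctNo=80.

80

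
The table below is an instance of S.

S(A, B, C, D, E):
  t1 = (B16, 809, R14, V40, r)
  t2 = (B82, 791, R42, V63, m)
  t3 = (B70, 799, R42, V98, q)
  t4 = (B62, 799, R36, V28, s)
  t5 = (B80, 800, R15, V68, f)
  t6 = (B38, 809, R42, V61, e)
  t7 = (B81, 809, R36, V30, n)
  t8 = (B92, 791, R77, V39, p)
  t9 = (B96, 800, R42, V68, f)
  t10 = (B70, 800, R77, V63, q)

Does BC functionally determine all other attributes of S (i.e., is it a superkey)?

All 10 rows have distinct BC values, so BC → (all attributes) holds and BC is a superkey.

Yes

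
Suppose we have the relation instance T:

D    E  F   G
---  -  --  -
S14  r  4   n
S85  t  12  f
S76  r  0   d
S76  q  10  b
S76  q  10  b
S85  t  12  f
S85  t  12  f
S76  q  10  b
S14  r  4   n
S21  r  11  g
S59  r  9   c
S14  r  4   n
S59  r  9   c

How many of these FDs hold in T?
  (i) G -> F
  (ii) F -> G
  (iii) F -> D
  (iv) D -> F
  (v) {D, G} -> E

(i) G -> F: every LHS value maps to a single RHS value — holds.
(ii) F -> G: every LHS value maps to a single RHS value — holds.
(iii) F -> D: every LHS value maps to a single RHS value — holds.
(iv) D -> F: D=S76: 4 rows → F takes values {0, 10} — violation — fails.
(v) {D, G} -> E: every LHS value maps to a single RHS value — holds.
4 of the 5 dependencies hold.

4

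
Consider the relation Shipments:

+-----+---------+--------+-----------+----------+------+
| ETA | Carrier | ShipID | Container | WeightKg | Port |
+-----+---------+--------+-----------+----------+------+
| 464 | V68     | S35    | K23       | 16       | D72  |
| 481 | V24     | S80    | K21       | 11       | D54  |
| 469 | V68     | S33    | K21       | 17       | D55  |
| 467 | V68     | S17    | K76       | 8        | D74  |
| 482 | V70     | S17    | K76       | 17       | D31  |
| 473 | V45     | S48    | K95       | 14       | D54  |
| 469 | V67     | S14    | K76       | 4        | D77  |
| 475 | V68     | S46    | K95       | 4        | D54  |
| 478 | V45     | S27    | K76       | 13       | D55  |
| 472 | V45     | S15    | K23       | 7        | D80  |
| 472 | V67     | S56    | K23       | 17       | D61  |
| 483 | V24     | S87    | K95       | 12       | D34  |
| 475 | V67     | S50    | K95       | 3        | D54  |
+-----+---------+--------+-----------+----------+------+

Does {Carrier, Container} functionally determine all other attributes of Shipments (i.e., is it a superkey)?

Yes

All 13 rows have distinct {Carrier, Container} values, so {Carrier, Container} → (all attributes) holds and {Carrier, Container} is a superkey.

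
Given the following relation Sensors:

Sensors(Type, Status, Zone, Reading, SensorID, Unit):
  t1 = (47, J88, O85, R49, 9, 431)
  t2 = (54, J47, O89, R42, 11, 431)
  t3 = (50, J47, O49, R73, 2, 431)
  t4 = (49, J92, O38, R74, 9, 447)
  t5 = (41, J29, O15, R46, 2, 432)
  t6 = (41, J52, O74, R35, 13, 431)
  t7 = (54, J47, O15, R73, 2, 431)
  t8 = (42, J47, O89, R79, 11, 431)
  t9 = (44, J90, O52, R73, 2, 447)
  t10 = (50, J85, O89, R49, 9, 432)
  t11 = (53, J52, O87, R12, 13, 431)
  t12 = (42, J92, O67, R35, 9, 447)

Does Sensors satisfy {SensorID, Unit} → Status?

Yes

(SensorID=9, Unit=431): row 1 → Status = J88 ✓
(SensorID=11, Unit=431): rows 2, 8 → Status = J47, J47 ✓
(SensorID=2, Unit=431): rows 3, 7 → Status = J47, J47 ✓
(SensorID=9, Unit=447): rows 4, 12 → Status = J92, J92 ✓
(SensorID=2, Unit=432): row 5 → Status = J29 ✓
(SensorID=13, Unit=431): rows 6, 11 → Status = J52, J52 ✓
(SensorID=2, Unit=447): row 9 → Status = J90 ✓
(SensorID=9, Unit=432): row 10 → Status = J85 ✓
Every {SensorID, Unit} value is associated with a single Status value, so {SensorID, Unit} → Status holds.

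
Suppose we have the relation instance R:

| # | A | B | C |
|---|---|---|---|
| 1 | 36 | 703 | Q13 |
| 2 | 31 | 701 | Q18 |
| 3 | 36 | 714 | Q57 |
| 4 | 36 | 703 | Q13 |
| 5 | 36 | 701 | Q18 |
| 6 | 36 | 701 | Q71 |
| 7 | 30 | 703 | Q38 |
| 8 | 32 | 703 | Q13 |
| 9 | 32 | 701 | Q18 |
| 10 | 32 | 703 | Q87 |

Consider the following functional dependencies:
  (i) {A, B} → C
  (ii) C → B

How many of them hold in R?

1

(i) {A, B} → C: (A=36, B=701): rows 5, 6 → C takes values {Q18, Q71} — violation; (A=32, B=703): rows 8, 10 → C takes values {Q13, Q87} — violation — fails.
(ii) C → B: every LHS value maps to a single RHS value — holds.
1 of the 2 dependencies holds.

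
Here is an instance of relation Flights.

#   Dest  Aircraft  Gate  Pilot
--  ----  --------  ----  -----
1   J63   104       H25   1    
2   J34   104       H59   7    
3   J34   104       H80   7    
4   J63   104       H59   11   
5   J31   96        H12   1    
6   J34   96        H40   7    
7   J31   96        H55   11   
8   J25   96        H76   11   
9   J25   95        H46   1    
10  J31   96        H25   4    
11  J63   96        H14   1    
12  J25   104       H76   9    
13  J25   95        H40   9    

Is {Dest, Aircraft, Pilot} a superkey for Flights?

Rows 2 and 3 have the same {Dest, Aircraft, Pilot} value (Dest=J34, Aircraft=104, Pilot=7) but are distinct tuples, so {Dest, Aircraft, Pilot} does not determine every attribute — not a superkey.

No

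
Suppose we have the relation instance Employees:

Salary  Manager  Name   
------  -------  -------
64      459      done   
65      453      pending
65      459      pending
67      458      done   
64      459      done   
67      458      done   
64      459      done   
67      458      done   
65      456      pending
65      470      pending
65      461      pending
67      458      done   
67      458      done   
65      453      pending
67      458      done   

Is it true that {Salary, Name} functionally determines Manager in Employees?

(Salary=64, Name=done): 3 rows → Manager = 459, 459, 459 ✓
(Salary=65, Name=pending): 6 rows → Manager takes values {453, 459, 456, 470, 461} — violation
(Salary=67, Name=done): 6 rows → Manager = 458, 458, 458, 458, 458, 458 ✓
Two rows agree on {Salary, Name} but differ on Manager, so {Salary, Name} → Manager does not hold.

No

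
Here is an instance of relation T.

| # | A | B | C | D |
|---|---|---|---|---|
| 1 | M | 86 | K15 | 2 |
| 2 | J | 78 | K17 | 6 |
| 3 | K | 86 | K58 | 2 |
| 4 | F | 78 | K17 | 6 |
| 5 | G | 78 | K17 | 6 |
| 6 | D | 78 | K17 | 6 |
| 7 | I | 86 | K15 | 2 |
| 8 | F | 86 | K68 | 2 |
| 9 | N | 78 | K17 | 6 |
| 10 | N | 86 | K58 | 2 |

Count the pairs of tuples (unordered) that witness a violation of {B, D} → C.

8

(B=86, D=2): violating pairs (1,3), (1,8), (1,10), (3,7), (3,8), (7,8), (7,10), (8,10) — 8 pairs.
(B=78, D=6): all 5 rows agree on C — 0 pairs.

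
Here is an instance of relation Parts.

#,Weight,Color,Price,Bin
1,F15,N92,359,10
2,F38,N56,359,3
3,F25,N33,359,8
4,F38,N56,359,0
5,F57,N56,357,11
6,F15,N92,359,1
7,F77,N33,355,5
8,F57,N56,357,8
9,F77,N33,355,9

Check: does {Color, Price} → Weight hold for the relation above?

(Color=N92, Price=359): rows 1, 6 → Weight = F15, F15 ✓
(Color=N56, Price=359): rows 2, 4 → Weight = F38, F38 ✓
(Color=N33, Price=359): row 3 → Weight = F25 ✓
(Color=N56, Price=357): rows 5, 8 → Weight = F57, F57 ✓
(Color=N33, Price=355): rows 7, 9 → Weight = F77, F77 ✓
Every {Color, Price} value is associated with a single Weight value, so {Color, Price} → Weight holds.

Yes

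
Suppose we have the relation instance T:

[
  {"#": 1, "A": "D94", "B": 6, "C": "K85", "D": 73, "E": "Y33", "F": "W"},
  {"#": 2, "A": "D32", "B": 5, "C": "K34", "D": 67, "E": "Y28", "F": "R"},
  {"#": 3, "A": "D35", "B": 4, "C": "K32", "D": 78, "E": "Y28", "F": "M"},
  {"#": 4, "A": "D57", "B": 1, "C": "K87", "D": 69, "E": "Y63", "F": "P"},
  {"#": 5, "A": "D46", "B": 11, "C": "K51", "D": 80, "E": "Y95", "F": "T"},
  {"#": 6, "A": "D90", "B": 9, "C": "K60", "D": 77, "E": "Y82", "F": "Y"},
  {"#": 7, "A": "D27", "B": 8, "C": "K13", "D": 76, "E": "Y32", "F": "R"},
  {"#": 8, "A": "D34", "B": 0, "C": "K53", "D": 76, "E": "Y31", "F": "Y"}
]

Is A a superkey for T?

Yes

All 8 rows have distinct A values, so A → (all attributes) holds and A is a superkey.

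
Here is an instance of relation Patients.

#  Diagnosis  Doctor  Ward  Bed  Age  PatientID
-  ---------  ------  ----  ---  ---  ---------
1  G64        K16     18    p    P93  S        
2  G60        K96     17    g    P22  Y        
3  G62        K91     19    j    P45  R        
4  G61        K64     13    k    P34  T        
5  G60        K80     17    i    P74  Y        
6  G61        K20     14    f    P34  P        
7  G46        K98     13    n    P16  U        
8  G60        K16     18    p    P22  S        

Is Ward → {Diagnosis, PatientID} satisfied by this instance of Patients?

No

Ward=18: rows 1, 8 → {Diagnosis,PatientID} takes values {(G64, S), (G60, S)} — violation
Ward=17: rows 2, 5 → {Diagnosis,PatientID} = (G60, Y), (G60, Y) ✓
Ward=19: row 3 → {Diagnosis,PatientID} = (G62, R) ✓
Ward=13: rows 4, 7 → {Diagnosis,PatientID} takes values {(G61, T), (G46, U)} — violation
Ward=14: row 6 → {Diagnosis,PatientID} = (G61, P) ✓
Two rows agree on Ward but differ on {Diagnosis, PatientID}, so Ward → {Diagnosis, PatientID} does not hold.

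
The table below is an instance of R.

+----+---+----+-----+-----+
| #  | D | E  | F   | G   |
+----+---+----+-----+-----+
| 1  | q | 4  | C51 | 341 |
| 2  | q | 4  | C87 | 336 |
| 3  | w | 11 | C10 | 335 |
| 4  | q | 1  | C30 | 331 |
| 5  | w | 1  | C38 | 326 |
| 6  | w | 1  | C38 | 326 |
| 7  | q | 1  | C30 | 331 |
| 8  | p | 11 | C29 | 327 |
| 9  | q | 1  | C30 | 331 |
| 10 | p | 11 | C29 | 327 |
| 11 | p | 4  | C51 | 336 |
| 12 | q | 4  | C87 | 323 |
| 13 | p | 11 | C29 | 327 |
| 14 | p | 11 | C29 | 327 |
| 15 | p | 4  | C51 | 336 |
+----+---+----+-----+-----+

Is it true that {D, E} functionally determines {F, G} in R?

(D=q, E=4): rows 1, 2, 12 → {F,G} takes values {(C51, 341), (C87, 336), (C87, 323)} — violation
(D=w, E=11): row 3 → {F,G} = (C10, 335) ✓
(D=q, E=1): rows 4, 7, 9 → {F,G} = (C30, 331), (C30, 331), (C30, 331) ✓
(D=w, E=1): rows 5, 6 → {F,G} = (C38, 326), (C38, 326) ✓
(D=p, E=11): rows 8, 10, 13, 14 → {F,G} = (C29, 327), (C29, 327), (C29, 327), (C29, 327) ✓
(D=p, E=4): rows 11, 15 → {F,G} = (C51, 336), (C51, 336) ✓
Two rows agree on {D, E} but differ on {F, G}, so {D, E} -> {F, G} does not hold.

No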